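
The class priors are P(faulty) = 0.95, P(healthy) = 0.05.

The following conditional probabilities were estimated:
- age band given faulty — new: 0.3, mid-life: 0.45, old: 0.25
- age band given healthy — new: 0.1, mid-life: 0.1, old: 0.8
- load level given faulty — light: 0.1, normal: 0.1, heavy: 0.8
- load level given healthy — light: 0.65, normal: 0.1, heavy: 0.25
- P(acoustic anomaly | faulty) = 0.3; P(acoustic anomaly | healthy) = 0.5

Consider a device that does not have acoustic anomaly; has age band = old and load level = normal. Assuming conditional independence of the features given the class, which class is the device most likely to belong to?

faulty: 0.95 × 0.25 × 0.1 × (1−0.3) = 0.016625
healthy: 0.05 × 0.8 × 0.1 × (1−0.5) = 0.002
Highest score → faulty.

faulty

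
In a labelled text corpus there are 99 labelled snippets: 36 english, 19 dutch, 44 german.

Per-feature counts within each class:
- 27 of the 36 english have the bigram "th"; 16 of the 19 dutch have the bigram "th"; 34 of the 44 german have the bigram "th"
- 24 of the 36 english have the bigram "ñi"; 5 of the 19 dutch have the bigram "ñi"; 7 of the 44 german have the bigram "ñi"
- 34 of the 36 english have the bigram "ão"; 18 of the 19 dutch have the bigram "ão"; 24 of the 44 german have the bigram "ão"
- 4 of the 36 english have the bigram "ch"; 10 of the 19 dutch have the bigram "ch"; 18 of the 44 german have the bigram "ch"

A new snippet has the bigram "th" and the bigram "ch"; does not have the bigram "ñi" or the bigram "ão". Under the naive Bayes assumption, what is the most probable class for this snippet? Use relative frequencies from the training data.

english: (36/99) × (27/36) × (12/36) × (2/36) × (4/36) ≈ 0.000561167
dutch: (19/99) × (16/19) × (14/19) × (1/19) × (10/19) ≈ 0.00329877
german: (44/99) × (34/44) × (37/44) × (20/44) × (18/44) ≈ 0.0537019
Highest score → german.

german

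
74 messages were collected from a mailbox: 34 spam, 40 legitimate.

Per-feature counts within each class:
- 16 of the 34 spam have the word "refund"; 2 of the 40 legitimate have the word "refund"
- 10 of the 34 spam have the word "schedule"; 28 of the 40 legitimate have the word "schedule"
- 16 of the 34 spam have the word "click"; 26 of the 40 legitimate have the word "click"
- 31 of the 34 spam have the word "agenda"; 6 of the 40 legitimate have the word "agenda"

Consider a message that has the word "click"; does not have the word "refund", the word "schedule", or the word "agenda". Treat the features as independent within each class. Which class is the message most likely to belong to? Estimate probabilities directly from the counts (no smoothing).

spam: (34/74) × (18/34) × (24/34) × (16/34) × (3/34) ≈ 0.00712946
legitimate: (40/74) × (38/40) × (12/40) × (26/40) × (34/40) ≈ 0.0851149
Highest score → legitimate.

legitimate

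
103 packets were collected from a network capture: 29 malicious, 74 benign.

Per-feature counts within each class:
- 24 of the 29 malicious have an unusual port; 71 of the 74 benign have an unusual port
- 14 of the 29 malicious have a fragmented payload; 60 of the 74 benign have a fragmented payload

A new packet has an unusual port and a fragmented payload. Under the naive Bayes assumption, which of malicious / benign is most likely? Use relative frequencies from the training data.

benign

malicious: (29/103) × (24/29) × (14/29) ≈ 0.112487
benign: (74/103) × (71/74) × (60/74) ≈ 0.558908
Highest score → benign.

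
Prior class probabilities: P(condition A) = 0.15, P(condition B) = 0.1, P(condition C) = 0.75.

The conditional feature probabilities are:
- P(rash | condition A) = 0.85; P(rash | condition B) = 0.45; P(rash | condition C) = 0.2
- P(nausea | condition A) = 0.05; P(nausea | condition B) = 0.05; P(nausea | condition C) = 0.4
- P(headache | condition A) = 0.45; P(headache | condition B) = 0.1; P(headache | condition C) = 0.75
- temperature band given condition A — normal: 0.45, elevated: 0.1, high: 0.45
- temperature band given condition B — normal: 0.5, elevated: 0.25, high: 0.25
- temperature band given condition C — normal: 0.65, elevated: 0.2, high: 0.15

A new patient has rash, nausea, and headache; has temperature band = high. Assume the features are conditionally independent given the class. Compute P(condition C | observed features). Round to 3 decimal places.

condition A: 0.15 × 0.85 × 0.05 × 0.45 × 0.45 = 0.0012909375
condition B: 0.1 × 0.45 × 0.05 × 0.1 × 0.25 = 0.00005625
condition C: 0.75 × 0.2 × 0.4 × 0.75 × 0.15 = 0.00675
P(condition C | x) = 0.00675 / 0.0080971875 ≈ 0.834

0.834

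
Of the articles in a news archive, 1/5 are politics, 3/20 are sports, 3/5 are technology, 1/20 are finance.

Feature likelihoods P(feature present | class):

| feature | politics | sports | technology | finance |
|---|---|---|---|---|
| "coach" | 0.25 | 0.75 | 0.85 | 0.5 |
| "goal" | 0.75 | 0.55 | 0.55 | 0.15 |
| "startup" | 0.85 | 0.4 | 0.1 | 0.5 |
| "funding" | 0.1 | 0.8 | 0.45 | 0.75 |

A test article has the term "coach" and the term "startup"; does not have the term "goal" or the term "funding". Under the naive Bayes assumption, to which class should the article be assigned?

politics: 0.2 × 0.25 × (1−0.75) × 0.85 × (1−0.1) = 0.0095625
sports: 0.15 × 0.75 × (1−0.55) × 0.4 × (1−0.8) = 0.00405
technology: 0.6 × 0.85 × (1−0.55) × 0.1 × (1−0.45) = 0.0126225
finance: 0.05 × 0.5 × (1−0.15) × 0.5 × (1−0.75) = 0.00265625
Highest score → technology.

technology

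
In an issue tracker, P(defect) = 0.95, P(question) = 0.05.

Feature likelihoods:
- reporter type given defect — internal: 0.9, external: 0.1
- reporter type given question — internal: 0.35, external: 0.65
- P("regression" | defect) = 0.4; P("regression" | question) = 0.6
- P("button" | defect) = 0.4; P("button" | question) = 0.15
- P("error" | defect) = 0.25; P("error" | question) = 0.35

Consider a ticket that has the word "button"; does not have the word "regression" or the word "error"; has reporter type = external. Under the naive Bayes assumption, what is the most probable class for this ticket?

defect

defect: 0.95 × 0.1 × (1−0.4) × 0.4 × (1−0.25) = 0.0171
question: 0.05 × 0.65 × (1−0.6) × 0.15 × (1−0.35) = 0.0012675
Highest score → defect.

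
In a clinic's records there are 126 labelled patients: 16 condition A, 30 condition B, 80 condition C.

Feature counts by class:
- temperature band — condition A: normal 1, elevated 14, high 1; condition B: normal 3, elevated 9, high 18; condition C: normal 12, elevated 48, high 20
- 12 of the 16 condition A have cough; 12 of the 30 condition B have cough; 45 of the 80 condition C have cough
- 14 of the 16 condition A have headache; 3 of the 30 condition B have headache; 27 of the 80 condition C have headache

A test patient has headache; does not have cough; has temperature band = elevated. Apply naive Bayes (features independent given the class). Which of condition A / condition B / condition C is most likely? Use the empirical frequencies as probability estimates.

condition C

condition A: (16/126) × (14/16) × (4/16) × (14/16) ≈ 0.0243056
condition B: (30/126) × (9/30) × (18/30) × (3/30) ≈ 0.00428571
condition C: (80/126) × (48/80) × (35/80) × (27/80) = 0.05625
Highest score → condition C.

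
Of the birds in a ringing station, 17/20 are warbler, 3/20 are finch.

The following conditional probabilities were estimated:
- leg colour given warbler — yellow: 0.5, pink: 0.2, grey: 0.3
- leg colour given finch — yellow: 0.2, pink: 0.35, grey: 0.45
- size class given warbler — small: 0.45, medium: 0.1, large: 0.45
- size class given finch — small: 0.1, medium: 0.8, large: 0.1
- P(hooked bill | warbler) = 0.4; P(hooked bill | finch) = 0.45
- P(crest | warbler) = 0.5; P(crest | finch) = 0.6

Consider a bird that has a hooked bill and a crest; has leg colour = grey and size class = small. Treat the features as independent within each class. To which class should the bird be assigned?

warbler

warbler: 0.85 × 0.3 × 0.45 × 0.4 × 0.5 = 0.02295
finch: 0.15 × 0.45 × 0.1 × 0.45 × 0.6 = 0.0018225
Highest score → warbler.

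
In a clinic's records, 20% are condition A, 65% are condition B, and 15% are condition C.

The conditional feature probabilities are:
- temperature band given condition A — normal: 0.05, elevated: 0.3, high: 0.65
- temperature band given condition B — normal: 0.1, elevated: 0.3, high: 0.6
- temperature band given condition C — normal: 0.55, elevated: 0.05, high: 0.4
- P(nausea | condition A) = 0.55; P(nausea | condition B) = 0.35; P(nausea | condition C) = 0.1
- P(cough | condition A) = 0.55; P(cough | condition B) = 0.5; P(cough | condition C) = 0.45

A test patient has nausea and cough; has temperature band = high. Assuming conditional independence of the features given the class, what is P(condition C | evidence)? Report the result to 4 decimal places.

0.0245

condition A: 0.2 × 0.65 × 0.55 × 0.55 = 0.039325
condition B: 0.65 × 0.6 × 0.35 × 0.5 = 0.06825
condition C: 0.15 × 0.4 × 0.1 × 0.45 = 0.0027
P(condition C | x) = 0.0027 / 0.110275 ≈ 0.0245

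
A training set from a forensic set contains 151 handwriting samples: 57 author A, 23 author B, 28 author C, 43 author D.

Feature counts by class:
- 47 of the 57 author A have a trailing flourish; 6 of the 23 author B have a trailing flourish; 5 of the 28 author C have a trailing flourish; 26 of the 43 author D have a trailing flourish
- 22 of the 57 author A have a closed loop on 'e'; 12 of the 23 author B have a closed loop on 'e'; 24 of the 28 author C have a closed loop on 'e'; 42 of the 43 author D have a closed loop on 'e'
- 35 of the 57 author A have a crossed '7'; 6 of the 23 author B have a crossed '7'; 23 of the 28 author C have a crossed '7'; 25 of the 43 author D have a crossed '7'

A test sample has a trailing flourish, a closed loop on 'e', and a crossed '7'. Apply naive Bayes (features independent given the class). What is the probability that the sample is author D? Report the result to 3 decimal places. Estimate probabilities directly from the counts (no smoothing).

0.488

author A: (57/151) × (47/57) × (22/57) × (35/57) ≈ 0.073767
author B: (23/151) × (6/23) × (12/23) × (6/23) ≈ 0.00540818
author C: (28/151) × (5/28) × (24/28) × (23/28) ≈ 0.023314
author D: (43/151) × (26/43) × (42/43) × (25/43) ≈ 0.0977797
P(author D | x) = 0.0977797 / 0.20026888 ≈ 0.488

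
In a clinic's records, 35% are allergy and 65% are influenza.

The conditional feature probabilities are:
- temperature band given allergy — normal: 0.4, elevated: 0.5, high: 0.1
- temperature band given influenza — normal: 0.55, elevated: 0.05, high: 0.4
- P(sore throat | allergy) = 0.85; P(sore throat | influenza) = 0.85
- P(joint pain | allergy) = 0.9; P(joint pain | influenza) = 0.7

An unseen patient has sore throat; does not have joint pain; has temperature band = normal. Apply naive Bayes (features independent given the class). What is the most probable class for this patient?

allergy: 0.35 × 0.4 × 0.85 × (1−0.9) = 0.0119
influenza: 0.65 × 0.55 × 0.85 × (1−0.7) = 0.0911625
Highest score → influenza.

influenza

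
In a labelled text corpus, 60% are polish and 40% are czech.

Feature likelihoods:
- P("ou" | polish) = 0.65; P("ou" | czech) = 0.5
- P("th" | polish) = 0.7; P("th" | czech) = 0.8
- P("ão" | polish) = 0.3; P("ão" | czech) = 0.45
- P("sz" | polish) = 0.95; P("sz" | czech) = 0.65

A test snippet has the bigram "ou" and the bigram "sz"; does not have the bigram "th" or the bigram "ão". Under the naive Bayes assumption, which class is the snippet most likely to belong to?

polish

polish: 0.6 × 0.65 × (1−0.7) × (1−0.3) × 0.95 = 0.077805
czech: 0.4 × 0.5 × (1−0.8) × (1−0.45) × 0.65 = 0.0143
Highest score → polish.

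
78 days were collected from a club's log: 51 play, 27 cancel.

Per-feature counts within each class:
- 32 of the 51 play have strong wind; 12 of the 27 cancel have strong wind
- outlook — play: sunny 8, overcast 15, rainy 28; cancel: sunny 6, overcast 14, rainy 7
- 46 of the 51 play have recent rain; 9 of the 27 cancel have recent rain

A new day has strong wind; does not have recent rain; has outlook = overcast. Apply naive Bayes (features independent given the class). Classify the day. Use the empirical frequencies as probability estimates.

play: (51/78) × (32/51) × (15/51) × (5/51) ≈ 0.0118298
cancel: (27/78) × (12/27) × (14/27) × (18/27) ≈ 0.0531814
Highest score → cancel.

cancel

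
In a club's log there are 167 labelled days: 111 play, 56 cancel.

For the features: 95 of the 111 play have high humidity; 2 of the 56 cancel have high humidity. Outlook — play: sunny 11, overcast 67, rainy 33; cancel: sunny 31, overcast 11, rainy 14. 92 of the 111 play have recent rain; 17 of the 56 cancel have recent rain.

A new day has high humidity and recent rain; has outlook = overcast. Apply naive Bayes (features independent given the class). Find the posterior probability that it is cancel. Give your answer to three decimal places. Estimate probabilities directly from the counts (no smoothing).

0.003

play: (111/167) × (95/111) × (67/111) × (92/111) ≈ 0.284593
cancel: (56/167) × (2/56) × (11/56) × (17/56) ≈ 0.000714133
P(cancel | x) = 0.000714133 / 0.285307133 ≈ 0.003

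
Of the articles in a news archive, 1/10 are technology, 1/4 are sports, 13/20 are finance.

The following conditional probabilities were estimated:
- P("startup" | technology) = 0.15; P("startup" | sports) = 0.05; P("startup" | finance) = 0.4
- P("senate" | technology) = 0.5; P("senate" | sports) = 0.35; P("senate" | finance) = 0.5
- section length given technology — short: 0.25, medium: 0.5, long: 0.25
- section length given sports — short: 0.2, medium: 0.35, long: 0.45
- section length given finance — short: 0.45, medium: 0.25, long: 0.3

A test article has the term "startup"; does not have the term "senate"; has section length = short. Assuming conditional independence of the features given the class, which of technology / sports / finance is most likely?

technology: 0.1 × 0.15 × (1−0.5) × 0.25 = 0.001875
sports: 0.25 × 0.05 × (1−0.35) × 0.2 = 0.001625
finance: 0.65 × 0.4 × (1−0.5) × 0.45 = 0.0585
Highest score → finance.

finance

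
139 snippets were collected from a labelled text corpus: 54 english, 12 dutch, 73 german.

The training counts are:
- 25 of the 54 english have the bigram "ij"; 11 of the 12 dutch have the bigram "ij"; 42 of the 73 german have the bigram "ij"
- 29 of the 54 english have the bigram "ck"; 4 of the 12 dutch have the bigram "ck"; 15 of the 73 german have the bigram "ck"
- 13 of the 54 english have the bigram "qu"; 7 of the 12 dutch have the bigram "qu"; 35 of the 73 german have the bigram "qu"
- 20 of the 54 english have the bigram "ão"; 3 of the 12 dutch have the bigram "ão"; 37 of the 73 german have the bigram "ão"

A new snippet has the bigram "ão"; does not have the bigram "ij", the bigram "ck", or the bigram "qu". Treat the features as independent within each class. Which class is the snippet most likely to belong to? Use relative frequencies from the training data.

german

english: (54/139) × (29/54) × (25/54) × (41/54) × (20/54) ≈ 0.0271616
dutch: (12/139) × (1/12) × (8/12) × (5/12) × (3/12) ≈ 0.0004996
german: (73/139) × (31/73) × (58/73) × (38/73) × (37/73) ≈ 0.0467511
Highest score → german.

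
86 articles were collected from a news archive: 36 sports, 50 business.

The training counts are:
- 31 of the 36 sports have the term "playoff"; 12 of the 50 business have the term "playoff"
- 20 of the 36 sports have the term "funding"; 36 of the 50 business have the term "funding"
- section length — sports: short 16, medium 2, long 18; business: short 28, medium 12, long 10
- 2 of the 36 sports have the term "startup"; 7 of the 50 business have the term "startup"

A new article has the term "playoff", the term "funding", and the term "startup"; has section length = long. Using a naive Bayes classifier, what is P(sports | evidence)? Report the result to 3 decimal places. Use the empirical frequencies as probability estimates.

0.664

sports: (36/86) × (31/36) × (20/36) × (18/36) × (2/36) ≈ 0.00556273
business: (50/86) × (12/50) × (36/50) × (10/50) × (7/50) ≈ 0.00281302
P(sports | x) = 0.00556273 / 0.00837575 ≈ 0.664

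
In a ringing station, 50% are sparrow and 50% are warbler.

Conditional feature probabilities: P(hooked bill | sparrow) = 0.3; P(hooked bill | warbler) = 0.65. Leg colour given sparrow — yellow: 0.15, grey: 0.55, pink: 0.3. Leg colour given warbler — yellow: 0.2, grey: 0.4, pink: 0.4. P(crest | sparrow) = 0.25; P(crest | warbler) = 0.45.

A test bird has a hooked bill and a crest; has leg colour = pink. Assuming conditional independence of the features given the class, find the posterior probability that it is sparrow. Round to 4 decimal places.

sparrow: 0.5 × 0.3 × 0.3 × 0.25 = 0.01125
warbler: 0.5 × 0.65 × 0.4 × 0.45 = 0.0585
P(sparrow | x) = 0.01125 / 0.06975 ≈ 0.1613

0.1613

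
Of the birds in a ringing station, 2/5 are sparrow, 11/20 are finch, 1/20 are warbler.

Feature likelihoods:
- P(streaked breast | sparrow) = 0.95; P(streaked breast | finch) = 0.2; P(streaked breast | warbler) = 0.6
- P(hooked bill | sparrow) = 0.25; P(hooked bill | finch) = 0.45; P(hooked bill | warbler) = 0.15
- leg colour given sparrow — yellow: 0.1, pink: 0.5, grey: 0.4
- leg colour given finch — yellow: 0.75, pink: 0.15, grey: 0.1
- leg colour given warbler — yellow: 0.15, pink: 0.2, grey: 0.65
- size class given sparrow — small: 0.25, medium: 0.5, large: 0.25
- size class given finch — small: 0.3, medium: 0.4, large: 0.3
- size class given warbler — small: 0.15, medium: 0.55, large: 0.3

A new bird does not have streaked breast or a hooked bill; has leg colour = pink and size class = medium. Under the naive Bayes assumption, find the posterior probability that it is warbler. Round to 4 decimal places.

sparrow: 0.4 × (1−0.95) × (1−0.25) × 0.5 × 0.5 = 0.00375
finch: 0.55 × (1−0.2) × (1−0.45) × 0.15 × 0.4 = 0.01452
warbler: 0.05 × (1−0.6) × (1−0.15) × 0.2 × 0.55 = 0.00187
P(warbler | x) = 0.00187 / 0.02014 ≈ 0.0929

0.0929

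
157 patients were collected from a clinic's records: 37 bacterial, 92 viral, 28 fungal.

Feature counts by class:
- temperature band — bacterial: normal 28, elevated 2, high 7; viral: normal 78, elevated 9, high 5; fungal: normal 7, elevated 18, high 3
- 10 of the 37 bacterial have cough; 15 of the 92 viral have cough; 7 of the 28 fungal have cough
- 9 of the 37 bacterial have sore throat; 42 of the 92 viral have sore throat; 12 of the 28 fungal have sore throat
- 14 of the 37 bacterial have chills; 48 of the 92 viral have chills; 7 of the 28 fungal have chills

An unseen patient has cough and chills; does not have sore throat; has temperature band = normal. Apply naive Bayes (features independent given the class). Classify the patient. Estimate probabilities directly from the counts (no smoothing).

viral

bacterial: (37/157) × (28/37) × (10/37) × (28/37) × (14/37) ≈ 0.0138019
viral: (92/157) × (78/92) × (15/92) × (50/92) × (48/92) ≈ 0.0229686
fungal: (28/157) × (7/28) × (7/28) × (16/28) × (7/28) ≈ 0.00159236
Highest score → viral.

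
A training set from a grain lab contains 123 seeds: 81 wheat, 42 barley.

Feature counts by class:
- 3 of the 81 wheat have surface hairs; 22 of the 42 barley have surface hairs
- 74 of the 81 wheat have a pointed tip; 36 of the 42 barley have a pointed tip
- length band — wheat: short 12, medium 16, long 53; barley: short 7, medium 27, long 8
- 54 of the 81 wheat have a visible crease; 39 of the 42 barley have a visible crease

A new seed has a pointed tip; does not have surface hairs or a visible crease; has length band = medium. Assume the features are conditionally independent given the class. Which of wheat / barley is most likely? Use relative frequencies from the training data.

wheat: (81/123) × (78/81) × (74/81) × (16/81) × (27/81) ≈ 0.0381461
barley: (42/123) × (20/42) × (36/42) × (27/42) × (3/42) ≈ 0.00639977
Highest score → wheat.

wheat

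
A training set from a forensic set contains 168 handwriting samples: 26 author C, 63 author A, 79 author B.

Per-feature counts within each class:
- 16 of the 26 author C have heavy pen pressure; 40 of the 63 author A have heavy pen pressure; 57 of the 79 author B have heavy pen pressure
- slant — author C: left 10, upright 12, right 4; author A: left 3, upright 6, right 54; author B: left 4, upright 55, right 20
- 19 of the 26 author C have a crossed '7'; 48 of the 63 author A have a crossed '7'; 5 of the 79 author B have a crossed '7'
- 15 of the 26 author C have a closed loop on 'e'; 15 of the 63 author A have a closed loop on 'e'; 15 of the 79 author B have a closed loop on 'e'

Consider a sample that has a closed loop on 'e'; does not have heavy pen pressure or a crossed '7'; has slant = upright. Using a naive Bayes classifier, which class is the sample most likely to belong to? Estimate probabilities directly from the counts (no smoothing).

author B

author C: (26/168) × (10/26) × (12/26) × (7/26) × (15/26) ≈ 0.00426718
author A: (63/168) × (23/63) × (6/63) × (15/63) × (15/63) ≈ 0.000739147
author B: (79/168) × (22/79) × (55/79) × (74/79) × (15/79) ≈ 0.016215
Highest score → author B.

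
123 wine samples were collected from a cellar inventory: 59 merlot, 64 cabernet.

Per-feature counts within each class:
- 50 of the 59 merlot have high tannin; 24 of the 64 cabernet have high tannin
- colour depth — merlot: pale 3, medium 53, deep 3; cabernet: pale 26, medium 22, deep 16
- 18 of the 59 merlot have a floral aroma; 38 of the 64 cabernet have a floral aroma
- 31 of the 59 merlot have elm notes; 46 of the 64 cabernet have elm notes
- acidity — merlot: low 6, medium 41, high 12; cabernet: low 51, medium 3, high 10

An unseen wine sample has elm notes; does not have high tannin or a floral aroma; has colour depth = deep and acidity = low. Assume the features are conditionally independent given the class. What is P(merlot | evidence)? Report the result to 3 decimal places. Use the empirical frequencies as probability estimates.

merlot: (59/123) × (9/59) × (3/59) × (41/59) × (31/59) × (6/59) ≈ 0.000138149
cabernet: (64/123) × (40/64) × (16/64) × (26/64) × (46/64) × (51/64) ≈ 0.0189172
P(merlot | x) = 0.000138149 / 0.019055349 ≈ 0.007

0.007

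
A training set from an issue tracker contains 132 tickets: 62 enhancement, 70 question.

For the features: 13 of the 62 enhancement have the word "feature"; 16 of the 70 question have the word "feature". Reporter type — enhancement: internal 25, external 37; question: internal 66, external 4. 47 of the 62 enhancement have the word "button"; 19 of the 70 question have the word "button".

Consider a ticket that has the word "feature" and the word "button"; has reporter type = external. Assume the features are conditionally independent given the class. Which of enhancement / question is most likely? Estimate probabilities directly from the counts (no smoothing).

enhancement

enhancement: (62/132) × (13/62) × (37/62) × (47/62) ≈ 0.0445539
question: (70/132) × (16/70) × (4/70) × (19/70) ≈ 0.00188002
Highest score → enhancement.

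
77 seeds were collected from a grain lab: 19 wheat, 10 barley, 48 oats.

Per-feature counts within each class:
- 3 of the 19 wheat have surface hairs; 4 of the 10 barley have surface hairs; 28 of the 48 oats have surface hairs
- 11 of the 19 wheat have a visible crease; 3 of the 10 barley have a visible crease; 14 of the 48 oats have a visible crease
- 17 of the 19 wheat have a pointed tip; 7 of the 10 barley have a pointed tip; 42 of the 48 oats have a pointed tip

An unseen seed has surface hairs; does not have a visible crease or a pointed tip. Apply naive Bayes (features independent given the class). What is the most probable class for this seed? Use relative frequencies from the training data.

oats

wheat: (19/77) × (3/19) × (8/19) × (2/19) ≈ 0.00172681
barley: (10/77) × (4/10) × (7/10) × (3/10) ≈ 0.0109091
oats: (48/77) × (28/48) × (34/48) × (6/48) ≈ 0.032197
Highest score → oats.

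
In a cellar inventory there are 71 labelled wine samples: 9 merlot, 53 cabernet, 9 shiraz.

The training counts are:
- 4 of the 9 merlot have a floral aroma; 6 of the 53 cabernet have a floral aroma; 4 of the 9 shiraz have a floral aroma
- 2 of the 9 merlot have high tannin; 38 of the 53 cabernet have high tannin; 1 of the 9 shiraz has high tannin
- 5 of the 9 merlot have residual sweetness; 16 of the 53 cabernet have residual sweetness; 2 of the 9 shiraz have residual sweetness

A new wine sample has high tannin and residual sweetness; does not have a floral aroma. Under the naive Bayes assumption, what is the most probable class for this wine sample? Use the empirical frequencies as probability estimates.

cabernet

merlot: (9/71) × (5/9) × (2/9) × (5/9) ≈ 0.00869414
cabernet: (53/71) × (47/53) × (38/53) × (16/53) ≈ 0.143282
shiraz: (9/71) × (5/9) × (1/9) × (2/9) ≈ 0.00173883
Highest score → cabernet.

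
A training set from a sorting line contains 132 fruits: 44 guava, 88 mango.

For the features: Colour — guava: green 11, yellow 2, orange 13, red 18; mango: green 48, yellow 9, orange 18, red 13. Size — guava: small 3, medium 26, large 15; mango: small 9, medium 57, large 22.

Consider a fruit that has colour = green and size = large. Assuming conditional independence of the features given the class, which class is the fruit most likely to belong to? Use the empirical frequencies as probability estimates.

guava: (44/132) × (11/44) × (15/44) ≈ 0.0284091
mango: (88/132) × (48/88) × (22/88) ≈ 0.0909091
Highest score → mango.

mango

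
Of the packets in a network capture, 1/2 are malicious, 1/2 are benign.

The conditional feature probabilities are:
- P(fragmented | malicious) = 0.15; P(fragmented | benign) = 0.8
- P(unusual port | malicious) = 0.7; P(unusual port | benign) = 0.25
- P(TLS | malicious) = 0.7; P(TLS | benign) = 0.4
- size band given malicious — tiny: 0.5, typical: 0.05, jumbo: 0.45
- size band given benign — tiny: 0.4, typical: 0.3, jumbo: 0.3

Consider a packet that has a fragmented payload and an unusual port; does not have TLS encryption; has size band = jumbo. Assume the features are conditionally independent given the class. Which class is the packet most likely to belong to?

malicious: 0.5 × 0.15 × 0.7 × (1−0.7) × 0.45 = 0.0070875
benign: 0.5 × 0.8 × 0.25 × (1−0.4) × 0.3 = 0.018
Highest score → benign.

benign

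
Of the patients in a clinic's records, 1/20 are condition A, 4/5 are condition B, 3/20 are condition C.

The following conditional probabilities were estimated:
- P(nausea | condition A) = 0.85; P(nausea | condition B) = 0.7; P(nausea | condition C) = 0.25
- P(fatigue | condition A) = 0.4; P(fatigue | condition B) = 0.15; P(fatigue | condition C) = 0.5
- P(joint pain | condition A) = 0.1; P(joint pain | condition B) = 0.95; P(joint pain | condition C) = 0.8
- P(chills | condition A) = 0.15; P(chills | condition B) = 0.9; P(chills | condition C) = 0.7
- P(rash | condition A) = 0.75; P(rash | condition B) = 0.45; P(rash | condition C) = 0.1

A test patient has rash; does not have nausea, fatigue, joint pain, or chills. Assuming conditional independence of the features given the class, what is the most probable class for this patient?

condition A

condition A: 0.05 × (1−0.85) × (1−0.4) × (1−0.1) × (1−0.15) × 0.75 = 0.002581875
condition B: 0.8 × (1−0.7) × (1−0.15) × (1−0.95) × (1−0.9) × 0.45 = 0.000459
condition C: 0.15 × (1−0.25) × (1−0.5) × (1−0.8) × (1−0.7) × 0.1 = 0.0003375
Highest score → condition A.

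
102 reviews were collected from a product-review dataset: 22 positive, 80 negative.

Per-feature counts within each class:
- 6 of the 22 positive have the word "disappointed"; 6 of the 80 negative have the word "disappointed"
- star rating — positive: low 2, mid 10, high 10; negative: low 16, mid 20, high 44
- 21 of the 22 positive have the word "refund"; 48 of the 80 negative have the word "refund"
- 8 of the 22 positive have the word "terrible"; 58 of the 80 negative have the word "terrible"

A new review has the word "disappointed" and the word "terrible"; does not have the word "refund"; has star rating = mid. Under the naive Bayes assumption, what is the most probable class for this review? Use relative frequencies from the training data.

positive: (22/102) × (6/22) × (10/22) × (1/22) × (8/22) ≈ 0.00044195
negative: (80/102) × (6/80) × (20/80) × (32/80) × (58/80) ≈ 0.00426471
Highest score → negative.

negative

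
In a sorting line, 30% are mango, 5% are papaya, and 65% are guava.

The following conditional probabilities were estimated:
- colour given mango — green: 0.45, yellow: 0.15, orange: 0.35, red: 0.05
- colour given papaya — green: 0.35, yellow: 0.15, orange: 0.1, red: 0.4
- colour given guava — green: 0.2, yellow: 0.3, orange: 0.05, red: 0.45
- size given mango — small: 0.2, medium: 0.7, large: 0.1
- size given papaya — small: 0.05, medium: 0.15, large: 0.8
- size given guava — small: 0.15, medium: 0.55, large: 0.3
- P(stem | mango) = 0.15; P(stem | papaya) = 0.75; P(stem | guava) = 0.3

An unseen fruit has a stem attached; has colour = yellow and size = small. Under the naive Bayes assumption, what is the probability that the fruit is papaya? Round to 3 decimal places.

mango: 0.3 × 0.15 × 0.2 × 0.15 = 0.00135
papaya: 0.05 × 0.15 × 0.05 × 0.75 = 0.00028125
guava: 0.65 × 0.3 × 0.15 × 0.3 = 0.008775
P(papaya | x) = 0.00028125 / 0.01040625 ≈ 0.027

0.027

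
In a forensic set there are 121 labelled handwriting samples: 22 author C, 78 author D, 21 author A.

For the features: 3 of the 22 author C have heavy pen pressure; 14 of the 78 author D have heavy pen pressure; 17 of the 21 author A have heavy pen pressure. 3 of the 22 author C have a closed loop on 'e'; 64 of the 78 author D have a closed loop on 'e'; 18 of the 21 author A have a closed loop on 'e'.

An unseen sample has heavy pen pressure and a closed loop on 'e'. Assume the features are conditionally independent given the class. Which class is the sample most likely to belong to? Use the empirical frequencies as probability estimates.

author C: (22/121) × (3/22) × (3/22) ≈ 0.00338092
author D: (78/121) × (14/78) × (64/78) ≈ 0.0949354
author A: (21/121) × (17/21) × (18/21) ≈ 0.120425
Highest score → author A.

author A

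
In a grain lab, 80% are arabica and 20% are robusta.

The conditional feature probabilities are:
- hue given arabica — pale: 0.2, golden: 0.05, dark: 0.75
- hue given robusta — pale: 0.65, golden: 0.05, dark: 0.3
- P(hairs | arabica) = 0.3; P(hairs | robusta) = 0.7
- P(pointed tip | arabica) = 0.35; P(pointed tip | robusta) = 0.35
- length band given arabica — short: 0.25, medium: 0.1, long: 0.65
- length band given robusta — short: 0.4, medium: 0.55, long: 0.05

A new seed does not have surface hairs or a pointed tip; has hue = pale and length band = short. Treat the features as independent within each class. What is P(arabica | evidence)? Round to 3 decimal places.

arabica: 0.8 × 0.2 × (1−0.3) × (1−0.35) × 0.25 = 0.0182
robusta: 0.2 × 0.65 × (1−0.7) × (1−0.35) × 0.4 = 0.01014
P(arabica | x) = 0.0182 / 0.02834 ≈ 0.642

0.642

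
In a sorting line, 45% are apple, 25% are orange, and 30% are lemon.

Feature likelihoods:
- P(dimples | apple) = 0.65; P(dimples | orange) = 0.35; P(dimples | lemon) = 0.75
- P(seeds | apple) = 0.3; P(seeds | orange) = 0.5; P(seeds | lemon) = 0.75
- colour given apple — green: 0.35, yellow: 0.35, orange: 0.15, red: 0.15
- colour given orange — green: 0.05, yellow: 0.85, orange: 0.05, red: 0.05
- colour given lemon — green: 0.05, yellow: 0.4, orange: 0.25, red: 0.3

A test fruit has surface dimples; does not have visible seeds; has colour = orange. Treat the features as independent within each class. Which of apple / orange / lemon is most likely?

apple: 0.45 × 0.65 × (1−0.3) × 0.15 = 0.0307125
orange: 0.25 × 0.35 × (1−0.5) × 0.05 = 0.0021875
lemon: 0.3 × 0.75 × (1−0.75) × 0.25 = 0.0140625
Highest score → apple.

apple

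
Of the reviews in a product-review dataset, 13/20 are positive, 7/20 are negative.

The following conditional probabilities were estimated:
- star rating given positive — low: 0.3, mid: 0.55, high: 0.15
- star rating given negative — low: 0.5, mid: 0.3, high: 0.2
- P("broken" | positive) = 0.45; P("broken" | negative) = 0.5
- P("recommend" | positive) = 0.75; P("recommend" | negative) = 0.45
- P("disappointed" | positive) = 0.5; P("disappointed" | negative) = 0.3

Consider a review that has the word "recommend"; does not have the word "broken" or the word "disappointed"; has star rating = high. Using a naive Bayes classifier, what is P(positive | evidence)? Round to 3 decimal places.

positive: 0.65 × 0.15 × (1−0.45) × 0.75 × (1−0.5) = 0.020109375
negative: 0.35 × 0.2 × (1−0.5) × 0.45 × (1−0.3) = 0.011025
P(positive | x) = 0.020109375 / 0.031134375 ≈ 0.646

0.646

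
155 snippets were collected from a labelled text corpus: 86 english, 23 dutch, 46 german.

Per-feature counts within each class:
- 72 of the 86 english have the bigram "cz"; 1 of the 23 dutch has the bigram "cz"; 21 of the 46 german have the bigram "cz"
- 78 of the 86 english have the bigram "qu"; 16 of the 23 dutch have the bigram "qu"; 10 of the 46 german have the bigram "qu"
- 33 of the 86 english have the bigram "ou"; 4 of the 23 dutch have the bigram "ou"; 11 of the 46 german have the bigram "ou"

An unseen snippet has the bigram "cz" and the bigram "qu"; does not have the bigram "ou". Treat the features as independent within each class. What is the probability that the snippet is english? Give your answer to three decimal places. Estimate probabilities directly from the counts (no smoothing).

english: (86/155) × (72/86) × (78/86) × (53/86) ≈ 0.259642
dutch: (23/155) × (1/23) × (16/23) × (19/23) ≈ 0.00370754
german: (46/155) × (21/46) × (10/46) × (35/46) ≈ 0.0224099
P(english | x) = 0.259642 / 0.28575944 ≈ 0.909

0.909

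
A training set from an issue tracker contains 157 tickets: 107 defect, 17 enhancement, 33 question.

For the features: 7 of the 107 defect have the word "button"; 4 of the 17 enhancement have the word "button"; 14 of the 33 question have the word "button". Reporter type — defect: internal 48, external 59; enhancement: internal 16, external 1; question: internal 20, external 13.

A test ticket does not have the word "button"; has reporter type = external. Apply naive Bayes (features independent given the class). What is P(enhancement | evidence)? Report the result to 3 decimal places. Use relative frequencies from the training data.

0.012

defect: (107/157) × (100/107) × (59/107) ≈ 0.351211
enhancement: (17/157) × (13/17) × (1/17) ≈ 0.00487074
question: (33/157) × (19/33) × (13/33) ≈ 0.0476742
P(enhancement | x) = 0.00487074 / 0.40375594 ≈ 0.012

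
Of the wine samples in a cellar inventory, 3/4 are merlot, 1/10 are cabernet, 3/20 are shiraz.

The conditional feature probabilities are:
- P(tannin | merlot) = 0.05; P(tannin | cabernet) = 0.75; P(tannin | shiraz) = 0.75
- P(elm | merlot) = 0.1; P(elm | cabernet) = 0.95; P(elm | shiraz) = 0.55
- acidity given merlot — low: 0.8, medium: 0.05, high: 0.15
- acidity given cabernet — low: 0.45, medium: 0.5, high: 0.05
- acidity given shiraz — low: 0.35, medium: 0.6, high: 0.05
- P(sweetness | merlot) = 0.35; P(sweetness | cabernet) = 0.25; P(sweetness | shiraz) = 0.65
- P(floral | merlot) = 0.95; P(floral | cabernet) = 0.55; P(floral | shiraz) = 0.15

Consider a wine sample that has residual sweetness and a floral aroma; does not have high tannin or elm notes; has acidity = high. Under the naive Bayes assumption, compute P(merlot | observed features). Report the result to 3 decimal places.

merlot: 0.75 × (1−0.05) × (1−0.1) × 0.15 × 0.35 × 0.95 = 0.03198234375
cabernet: 0.1 × (1−0.75) × (1−0.95) × 0.05 × 0.25 × 0.55 = 0.00000859375
shiraz: 0.15 × (1−0.75) × (1−0.55) × 0.05 × 0.65 × 0.15 = 0.000082265625
P(merlot | x) = 0.03198234375 / 0.032073203125 ≈ 0.997

0.997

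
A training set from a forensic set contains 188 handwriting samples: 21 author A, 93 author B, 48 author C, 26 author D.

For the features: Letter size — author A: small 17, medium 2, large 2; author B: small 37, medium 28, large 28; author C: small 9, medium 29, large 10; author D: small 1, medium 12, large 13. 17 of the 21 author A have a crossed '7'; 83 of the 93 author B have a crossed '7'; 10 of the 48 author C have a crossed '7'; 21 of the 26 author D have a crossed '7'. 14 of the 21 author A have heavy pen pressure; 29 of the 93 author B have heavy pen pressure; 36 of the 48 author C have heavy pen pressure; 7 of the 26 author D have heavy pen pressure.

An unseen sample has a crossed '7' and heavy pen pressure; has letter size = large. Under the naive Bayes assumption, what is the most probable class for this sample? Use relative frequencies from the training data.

author B

author A: (21/188) × (2/21) × (17/21) × (14/21) ≈ 0.0057413
author B: (93/188) × (28/93) × (83/93) × (29/93) ≈ 0.0414486
author C: (48/188) × (10/48) × (10/48) × (36/48) ≈ 0.00831117
author D: (26/188) × (13/26) × (21/26) × (7/26) ≈ 0.0150368
Highest score → author B.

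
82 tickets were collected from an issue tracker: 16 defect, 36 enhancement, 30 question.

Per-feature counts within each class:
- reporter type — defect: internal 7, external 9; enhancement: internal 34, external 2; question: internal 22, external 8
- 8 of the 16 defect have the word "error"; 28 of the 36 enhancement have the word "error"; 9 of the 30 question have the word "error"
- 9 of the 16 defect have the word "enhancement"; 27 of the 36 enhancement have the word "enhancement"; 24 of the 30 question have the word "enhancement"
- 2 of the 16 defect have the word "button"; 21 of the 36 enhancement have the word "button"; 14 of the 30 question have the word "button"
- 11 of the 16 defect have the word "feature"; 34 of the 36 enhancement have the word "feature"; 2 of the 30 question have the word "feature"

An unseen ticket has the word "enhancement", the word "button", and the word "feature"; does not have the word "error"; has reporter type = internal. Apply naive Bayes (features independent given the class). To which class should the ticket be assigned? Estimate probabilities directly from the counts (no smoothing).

defect: (16/82) × (7/16) × (8/16) × (9/16) × (2/16) × (11/16) ≈ 0.00206329
enhancement: (36/82) × (34/36) × (8/36) × (27/36) × (21/36) × (34/36) ≈ 0.0380721
question: (30/82) × (22/30) × (21/30) × (24/30) × (14/30) × (2/30) ≈ 0.00467425
Highest score → enhancement.

enhancement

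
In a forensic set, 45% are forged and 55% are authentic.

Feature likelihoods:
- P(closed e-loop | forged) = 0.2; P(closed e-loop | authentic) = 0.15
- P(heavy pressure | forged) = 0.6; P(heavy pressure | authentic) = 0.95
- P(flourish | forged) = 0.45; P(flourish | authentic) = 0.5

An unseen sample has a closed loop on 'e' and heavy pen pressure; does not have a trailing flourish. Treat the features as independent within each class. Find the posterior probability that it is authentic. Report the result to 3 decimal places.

forged: 0.45 × 0.2 × 0.6 × (1−0.45) = 0.0297
authentic: 0.55 × 0.15 × 0.95 × (1−0.5) = 0.0391875
P(authentic | x) = 0.0391875 / 0.0688875 ≈ 0.569

0.569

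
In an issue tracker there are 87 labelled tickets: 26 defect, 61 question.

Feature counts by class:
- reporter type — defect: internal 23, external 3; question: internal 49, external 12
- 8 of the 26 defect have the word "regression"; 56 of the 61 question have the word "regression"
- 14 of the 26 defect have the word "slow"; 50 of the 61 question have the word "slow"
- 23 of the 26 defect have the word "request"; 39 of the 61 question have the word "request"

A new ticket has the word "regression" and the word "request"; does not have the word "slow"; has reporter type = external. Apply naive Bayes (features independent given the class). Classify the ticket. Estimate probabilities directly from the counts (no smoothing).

question

defect: (26/87) × (3/26) × (8/26) × (12/26) × (23/26) ≈ 0.00433193
question: (61/87) × (12/61) × (56/61) × (11/61) × (39/61) ≈ 0.0145988
Highest score → question.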